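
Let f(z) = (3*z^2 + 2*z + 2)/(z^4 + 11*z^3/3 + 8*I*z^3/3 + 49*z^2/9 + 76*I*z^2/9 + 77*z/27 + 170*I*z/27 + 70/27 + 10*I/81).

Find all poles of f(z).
{-2 + 2*I/3, -1 - 2*I/3, -2/3 - 3*I, I/3}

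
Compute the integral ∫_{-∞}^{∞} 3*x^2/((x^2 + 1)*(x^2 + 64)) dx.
Let f(z) = 3*z^2/((z^2 + 1)*(z^2 + 64)). The denominator has no real zeros and deg Q - deg P = 2 ≥ 2, so the integral of f over the upper semicircle |z| = R tends to 0 as R → ∞. Closing the contour in the upper half-plane,
  ∫_{-∞}^{∞} f(x) dx = 2πi · Σ Res(f, z_k)  over the poles with Im z_k > 0.

Zeros of the denominator: z^2 + 64 = 0 gives z = ±8*I; z^2 + 1 = 0 gives z = ±I.
Upper half-plane: z = I, z = 8*I (simple).

Each pole is a simple zero of Q(z) = z^4 + 65*z^2 + 64, so Res(f, z₀) = P(z₀)/Q'(z₀) with P(z) = 3*z^2, Q'(z) = 4*z^3 + 130*z:
  Res(f, I) = (-3)/(126*I) = I/42
  Res(f, 8*I) = (-192)/(-1008*I) = -4*I/21

Sum of residues: -I/6
∫_{-∞}^{∞} f(x) dx = 2πi · (-I/6) = pi/3

Final answer: pi/3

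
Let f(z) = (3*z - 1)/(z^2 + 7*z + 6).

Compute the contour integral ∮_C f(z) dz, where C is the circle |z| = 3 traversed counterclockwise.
By the residue theorem, ∮_C f(z) dz = 2πi · (sum of the residues of f at the poles inside |z| = 3).

The denominator factors as (z + 6)*(z + 1), so the singularities of f are simple poles at z = -6, z = -1.
  |-6|² = 36 > 9 = 3², so this pole is outside the contour.
  |-1|² = 1 < 9 = 3², so this pole is inside the contour.

With P(z) = 3*z - 1 and Q(z) = z^2 + 7*z + 6, each pole is simple, so Res(f, z₀) = P(z₀)/Q'(z₀) with Q'(z) = 2*z + 7.
  Res(f, -1) = P(-1)/Q'(-1) = (-4)/(5) = -4/5

∮_C f(z) dz = 2πi · (-4/5) = -8*I*pi/5

Final answer: -8*I*pi/5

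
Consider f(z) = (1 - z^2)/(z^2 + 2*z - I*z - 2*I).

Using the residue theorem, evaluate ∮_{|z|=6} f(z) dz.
By the residue theorem, ∮_C f(z) dz = 2πi · (sum of the residues of f at the poles inside |z| = 6).

The denominator factors as (z + 2)*(z - I), so the singularities of f are simple poles at z = -2, z = I.
  |-2|² = 4 < 36 = 6², so this pole is inside the contour.
  |I|² = 1 < 36 = 6², so this pole is inside the contour.

With P(z) = 1 - z^2 and Q(z) = z^2 + 2*z - I*z - 2*I, each pole is simple, so Res(f, z₀) = P(z₀)/Q'(z₀) with Q'(z) = 2*z + 2 - I.
  Res(f, -2) = P(-2)/Q'(-2) = (-3)/(-2 - I) = 6/5 - 3*I/5
  Res(f, I) = P(I)/Q'(I) = (2)/(2 + I) = 4/5 - 2*I/5

Sum of residues inside C: 2 - I
∮_C f(z) dz = 2πi · (2 - I) = pi*(2 + 4*I)

Final answer: pi*(2 + 4*I)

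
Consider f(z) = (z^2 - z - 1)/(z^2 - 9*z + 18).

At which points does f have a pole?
The singularities of f are the zeros of the denominator. Factoring,
  z^2 - 9*z + 18 = (z - 6)*(z - 3)
so the candidates are z = 6, z = 3.

Check the numerator P(z) = z^2 - z - 1 at each one:
  P(6) = 29 ≠ 0, so z = 6 is a (simple) pole.
  P(3) = 5 ≠ 0, so z = 3 is a (simple) pole.

Poles of f: {3, 6}

Final answer: {3, 6}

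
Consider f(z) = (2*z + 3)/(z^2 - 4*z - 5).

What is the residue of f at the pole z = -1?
-1/6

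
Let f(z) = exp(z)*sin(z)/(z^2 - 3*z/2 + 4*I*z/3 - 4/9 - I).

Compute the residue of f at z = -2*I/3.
2*I*exp(-2*I/3)*sinh(2/3)/3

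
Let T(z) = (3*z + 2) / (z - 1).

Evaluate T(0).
Substitute z = 0:
  numerator:   3*(0) + 2 = 2
  denominator: (0) - 1 = -1
T(0) = (2)/(-1) = -2

Final answer: -2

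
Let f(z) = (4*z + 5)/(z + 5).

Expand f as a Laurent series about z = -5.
-15/(z + 5) + 4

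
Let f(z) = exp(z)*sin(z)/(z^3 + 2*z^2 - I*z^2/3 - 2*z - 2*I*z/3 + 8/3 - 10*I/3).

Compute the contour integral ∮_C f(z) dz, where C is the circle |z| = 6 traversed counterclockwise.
By the residue theorem, ∮_C f(z) dz = 2πi · (sum of the residues of f at the poles inside |z| = 6).

The denominator factors as (z + I)*(z - 1 - I)*(z + 3 - I/3), so the singularities of f are simple poles at z = -I, z = 1 + I, z = -3 + I/3.
  |-I|² = 1 < 36 = 6², so this pole is inside the contour.
  |1 + I|² = 2 < 36 = 6², so this pole is inside the contour.
  |-3 + I/3|² = 82/9 < 36 = 6², so this pole is inside the contour.

With P(z) = exp(z)*sin(z) and Q(z) = z^3 + 2*z^2 - I*z^2/3 - 2*z - 2*I*z/3 + 8/3 - 10*I/3, each pole is simple, so Res(f, z₀) = P(z₀)/Q'(z₀) with Q'(z) = 3*z^2 + 4*z - 2*I*z/3 - 2 - 2*I/3.
  Res(f, -I) = P(-I)/Q'(-I) = (-I*exp(-I)*sinh(1))/(-17/3 - 14*I/3) = (42/485 + 51*I/485)*exp(-I)*sinh(1)
  Res(f, 1 + I) = P(1 + I)/Q'(1 + I) = (exp(1 + I)*sin(1 + I))/(8/3 + 26*I/3) = (6/185 - 39*I/370)*exp(1 + I)*sin(1 + I)
  Res(f, -3 + I/3) = P(-3 + I/3)/Q'(-3 + I/3) = (-exp(-3 + I/3)*sin(3 - I/3))/(116/9 - 10*I/3) = (-261/3589 - 135*I/7178)*exp(-3 + I/3)*sin(3 - I/3)

Sum of residues inside C: (42/485 + 51*I/485)*exp(-I)*sinh(1) + (-261/3589 - 135*I/7178)*exp(-3 + I/3)*sin(3 - I/3) + (6/185 - 39*I/370)*exp(1 + I)*sin(1 + I)
∮_C f(z) dz = 2πi · ((42/485 + 51*I/485)*exp(-I)*sinh(1) + (-261/3589 - 135*I/7178)*exp(-3 + I/3)*sin(3 - I/3) + (6/185 - 39*I/370)*exp(1 + I)*sin(1 + I)) = pi*(135/3589 - 522*I/3589)*exp(-3 + I/3)*sin(3 - I/3) + pi*(-102/485 + 84*I/485)*exp(-I)*sinh(1) + pi*(39/185 + 12*I/185)*exp(1 + I)*sin(1 + I)

Final answer: pi*(135/3589 - 522*I/3589)*exp(-3 + I/3)*sin(3 - I/3) + pi*(-102/485 + 84*I/485)*exp(-I)*sinh(1) + pi*(39/185 + 12*I/185)*exp(1 + I)*sin(1 + I)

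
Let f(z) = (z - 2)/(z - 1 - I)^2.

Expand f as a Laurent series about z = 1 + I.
Put w = z - (1 + I), i.e. z = w + 1 + I. The denominator is w^2, so it suffices to rewrite the numerator in powers of w.

P(z) = z - 2
P(w + 1 + I) = -1 + I + w

Dividing each term by w^2:
  f = (-1 + I)/w^2 + 1/w

Substituting back w = z - 1 - I:
  f(z) = (-1 + I)/(z - 1 - I)^2 + 1/(z - 1 - I)

The series is finite because the numerator is a polynomial; the negative powers form the principal part, and the coefficient of 1/(z - 1 - I) gives Res(f, 1 + I) = 1.

Final answer: (-1 + I)/(z - 1 - I)^2 + 1/(z - 1 - I)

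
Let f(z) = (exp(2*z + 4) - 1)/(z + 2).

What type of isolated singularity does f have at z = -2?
Let u = z + 2. The exponent is 2*z + 4 = 2u, so
  f = (e^(2u) - 1)/u = ((2u) + (2u)^2/2 + (2u)^3/6 + ...)/u = 2 + (2)*u + (4/3)*u^2 + ...
The Laurent expansion about u = 0 has no negative powers; equivalently lim_{z→-2} f(z) = 2 exists and is finite.
So the singularity is removable.

Final answer: removable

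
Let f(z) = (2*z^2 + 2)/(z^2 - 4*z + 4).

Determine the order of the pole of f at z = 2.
2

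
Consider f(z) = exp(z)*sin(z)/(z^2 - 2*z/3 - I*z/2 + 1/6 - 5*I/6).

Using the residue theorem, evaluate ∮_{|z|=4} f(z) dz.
By the residue theorem, ∮_C f(z) dz = 2πi · (sum of the residues of f at the poles inside |z| = 4).

The denominator factors as (z + 1/3 + I/2)*(z - 1 - I), so the singularities of f are simple poles at z = -1/3 - I/2, z = 1 + I.
  |-1/3 - I/2|² = 13/36 < 16 = 4², so this pole is inside the contour.
  |1 + I|² = 2 < 16 = 4², so this pole is inside the contour.

With P(z) = exp(z)*sin(z) and Q(z) = z^2 - 2*z/3 - I*z/2 + 1/6 - 5*I/6, each pole is simple, so Res(f, z₀) = P(z₀)/Q'(z₀) with Q'(z) = 2*z - 2/3 - I/2.
  Res(f, -1/3 - I/2) = P(-1/3 - I/2)/Q'(-1/3 - I/2) = (-exp(-1/3 - I/2)*sin(1/3 + I/2))/(-4/3 - 3*I/2) = (48/145 - 54*I/145)*exp(-1/3 - I/2)*sin(1/3 + I/2)
  Res(f, 1 + I) = P(1 + I)/Q'(1 + I) = (exp(1 + I)*sin(1 + I))/(4/3 + 3*I/2) = (48/145 - 54*I/145)*exp(1 + I)*sin(1 + I)

Sum of residues inside C: (48/145 - 54*I/145)*exp(-1/3 - I/2)*sin(1/3 + I/2) + (48/145 - 54*I/145)*exp(1 + I)*sin(1 + I)
∮_C f(z) dz = 2πi · ((48/145 - 54*I/145)*exp(-1/3 - I/2)*sin(1/3 + I/2) + (48/145 - 54*I/145)*exp(1 + I)*sin(1 + I)) = pi*(108/145 + 96*I/145)*exp(-1/3 - I/2)*sin(1/3 + I/2) + pi*(108/145 + 96*I/145)*exp(1 + I)*sin(1 + I)

Final answer: pi*(108/145 + 96*I/145)*exp(-1/3 - I/2)*sin(1/3 + I/2) + pi*(108/145 + 96*I/145)*exp(1 + I)*sin(1 + I)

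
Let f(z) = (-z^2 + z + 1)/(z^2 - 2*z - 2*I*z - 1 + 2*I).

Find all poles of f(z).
The singularities of f are the zeros of the denominator. Factoring,
  z^2 - 2*z - 2*I*z - 1 + 2*I = (z - I)*(z - 2 - I)
so the candidates are z = I, z = 2 + I.

Check the numerator P(z) = -z^2 + z + 1 at each one:
  P(I) = 2 + I ≠ 0, so z = I is a (simple) pole.
  P(2 + I) = -3*I ≠ 0, so z = 2 + I is a (simple) pole.

Poles of f: {I, 2 + I}

Final answer: {I, 2 + I}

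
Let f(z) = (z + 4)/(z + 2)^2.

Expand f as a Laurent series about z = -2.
Put w = z - (-2), i.e. z = w - 2. The denominator is w^2, so it suffices to rewrite the numerator in powers of w.

P(z) = z + 4
P(w - 2) = 2 + w

Dividing each term by w^2:
  f = 2/w^2 + 1/w

Substituting back w = z + 2:
  f(z) = 2/(z + 2)^2 + 1/(z + 2)

The series is finite because the numerator is a polynomial; the negative powers form the principal part, and the coefficient of 1/(z + 2) gives Res(f, -2) = 1.

Final answer: 2/(z + 2)^2 + 1/(z + 2)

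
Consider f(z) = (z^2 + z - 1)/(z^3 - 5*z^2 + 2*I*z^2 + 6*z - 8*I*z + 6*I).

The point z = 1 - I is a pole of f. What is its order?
Factor the denominator:
  z^3 - 5*z^2 + 2*I*z^2 + 6*z - 8*I*z + 6*I = (z - 1 + I)^2*(z - 3)

The numerator P(z) = z^2 + z - 1 has P(1 - I) = -3*I ≠ 0, so no factor of (z - 1 + I) cancels.
Near z = 1 - I we can therefore write f(z) = g(z)/(z - 1 + I)^2 with g analytic at 1 - I and g(1 - I) ≠ 0 (g is the numerator divided by the remaining denominator factors).

Hence z = 1 - I is a pole of order 2.

Final answer: 2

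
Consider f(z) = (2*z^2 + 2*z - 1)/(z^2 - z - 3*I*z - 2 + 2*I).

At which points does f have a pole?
The singularities of f are the zeros of the denominator. Factoring,
  z^2 - z - 3*I*z - 2 + 2*I = (z - 2*I)*(z - 1 - I)
so the candidates are z = 2*I, z = 1 + I.

Check the numerator P(z) = 2*z^2 + 2*z - 1 at each one:
  P(2*I) = -9 + 4*I ≠ 0, so z = 2*I is a (simple) pole.
  P(1 + I) = 1 + 6*I ≠ 0, so z = 1 + I is a (simple) pole.

Poles of f: {2*I, 1 + I}

Final answer: {2*I, 1 + I}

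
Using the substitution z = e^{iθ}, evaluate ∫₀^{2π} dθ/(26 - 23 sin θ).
Call the integral J. The integrand is 2π-periodic and we integrate over a full period, so shifting θ does not change the value (θ → θ + π/2 turns sin θ into cos θ; θ → θ + π flips the sign of the trig term). Hence
  J = ∫₀^{2π} dθ/(26 + 23 cos θ).
Put z = e^{iθ}: then cos θ = (z + 1/z)/2, dθ = dz/(iz), and z runs once counterclockwise around |z| = 1:
  J = ∮_{|z|=1} 1/(26 + 23*(z + 1/z)/2) · dz/(iz) = (2/i) ∮_{|z|=1} dz/(23*z^2 + 52*z + 23).
The roots of 23*z^2 + 52*z + 23 are z = (-26 ± sqrt(26^2 - 23^2))/23, with sqrt(147) = 7*sqrt(3); their product is 1, so only z₊ = -26/23 + 7*sqrt(3)/23 lies inside the unit circle (z₋ = -26/23 - 7*sqrt(3)/23 lies outside).
z₊ is a simple zero of q(z) = 23*z^2 + 52*z + 23, so Res(1/q, z₊) = 1/q'(z₊) with q'(z) = 46*z + 52; and q'(z₊) = 23*(z₊ - z₋) = 14*sqrt(3).
Therefore J = (2/i) · 2πi · 1/(14*sqrt(3)) = 2*pi/(7*sqrt(3)) = 2*sqrt(3)*pi/21

Final answer: 2*sqrt(3)*pi/21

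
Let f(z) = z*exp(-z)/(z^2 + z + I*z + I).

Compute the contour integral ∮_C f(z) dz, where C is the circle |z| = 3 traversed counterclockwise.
By the residue theorem, ∮_C f(z) dz = 2πi · (sum of the residues of f at the poles inside |z| = 3).

The denominator factors as (z + I)*(z + 1), so the singularities of f are simple poles at z = -I, z = -1.
  |-I|² = 1 < 9 = 3², so this pole is inside the contour.
  |-1|² = 1 < 9 = 3², so this pole is inside the contour.

With P(z) = z*exp(-z) and Q(z) = z^2 + z + I*z + I, each pole is simple, so Res(f, z₀) = P(z₀)/Q'(z₀) with Q'(z) = 2*z + 1 + I.
  Res(f, -I) = P(-I)/Q'(-I) = (-I*exp(I))/(1 - I) = (1/2 - I/2)*exp(I)
  Res(f, -1) = P(-1)/Q'(-1) = (-exp(1))/(-1 + I) = exp(1)*(1/2 + I/2)

Sum of residues inside C: (1/2 - I/2)*exp(I) + exp(1)*(1/2 + I/2)
∮_C f(z) dz = 2πi · ((1/2 - I/2)*exp(I) + exp(1)*(1/2 + I/2)) = pi*(1 + I)*exp(I) + exp(1)*pi*(-1 + I)

Final answer: pi*(1 + I)*exp(I) + exp(1)*pi*(-1 + I)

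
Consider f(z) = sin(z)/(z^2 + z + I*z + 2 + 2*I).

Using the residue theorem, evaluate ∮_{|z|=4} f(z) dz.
By the residue theorem, ∮_C f(z) dz = 2πi · (sum of the residues of f at the poles inside |z| = 4).

The denominator factors as (z + 1 - I)*(z + 2*I), so the singularities of f are simple poles at z = -1 + I, z = -2*I.
  |-1 + I|² = 2 < 16 = 4², so this pole is inside the contour.
  |-2*I|² = 4 < 16 = 4², so this pole is inside the contour.

With P(z) = sin(z) and Q(z) = z^2 + z + I*z + 2 + 2*I, each pole is simple, so Res(f, z₀) = P(z₀)/Q'(z₀) with Q'(z) = 2*z + 1 + I.
  Res(f, -1 + I) = P(-1 + I)/Q'(-1 + I) = (-sin(1 - I))/(-1 + 3*I) = (1/10 + 3*I/10)*sin(1 - I)
  Res(f, -2*I) = P(-2*I)/Q'(-2*I) = (-I*sinh(2))/(1 - 3*I) = (3/10 - I/10)*sinh(2)

Sum of residues inside C: (3/10 - I/10)*sinh(2) + (1/10 + 3*I/10)*sin(1 - I)
∮_C f(z) dz = 2πi · ((3/10 - I/10)*sinh(2) + (1/10 + 3*I/10)*sin(1 - I)) = pi*(-3/5 + I/5)*sin(1 - I) + pi*(1/5 + 3*I/5)*sinh(2)

Final answer: pi*(-3/5 + I/5)*sin(1 - I) + pi*(1/5 + 3*I/5)*sinh(2)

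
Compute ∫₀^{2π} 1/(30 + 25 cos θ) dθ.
Let J = ∫₀^{2π} dθ/(30 + 25 cos θ).
Put z = e^{iθ}: then cos θ = (z + 1/z)/2, dθ = dz/(iz), and z runs once counterclockwise around |z| = 1:
  J = ∮_{|z|=1} 1/(30 + 25*(z + 1/z)/2) · dz/(iz) = (2/i) ∮_{|z|=1} dz/(25*z^2 + 60*z + 25).
The roots of 25*z^2 + 60*z + 25 are z = (-30 ± sqrt(30^2 - 25^2))/25, with sqrt(275) = 5*sqrt(11); their product is 1, so only z₊ = -6/5 + sqrt(11)/5 lies inside the unit circle (z₋ = -6/5 - sqrt(11)/5 lies outside).
z₊ is a simple zero of q(z) = 25*z^2 + 60*z + 25, so Res(1/q, z₊) = 1/q'(z₊) with q'(z) = 50*z + 60; and q'(z₊) = 25*(z₊ - z₋) = 10*sqrt(11).
Therefore J = (2/i) · 2πi · 1/(10*sqrt(11)) = 2*pi/(5*sqrt(11)) = 2*sqrt(11)*pi/55

Final answer: 2*sqrt(11)*pi/55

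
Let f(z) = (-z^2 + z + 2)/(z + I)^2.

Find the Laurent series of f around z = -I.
Put w = z - (-I), i.e. z = w - I. The denominator is w^2, so it suffices to rewrite the numerator in powers of w.

P(z) = -z^2 + z + 2
P(w - I) = 3 - I + (1 + 2*I)*w - w^2

Dividing each term by w^2:
  f = (3 - I)/w^2 + (1 + 2*I)/w - 1

Substituting back w = z + I:
  f(z) = (3 - I)/(z + I)^2 + (1 + 2*I)/(z + I) - 1

The series is finite because the numerator is a polynomial; the negative powers form the principal part, and the coefficient of 1/(z + I) gives Res(f, -I) = 1 + 2*I.

Final answer: (3 - I)/(z + I)^2 + (1 + 2*I)/(z + I) - 1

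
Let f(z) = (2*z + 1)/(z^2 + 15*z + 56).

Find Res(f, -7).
-13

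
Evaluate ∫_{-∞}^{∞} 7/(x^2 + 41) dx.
Let f(z) = 7/(z^2 + 41). The denominator has no real zeros and deg Q - deg P = 2 ≥ 2, so the integral of f over the upper semicircle |z| = R tends to 0 as R → ∞. Closing the contour in the upper half-plane,
  ∫_{-∞}^{∞} f(x) dx = 2πi · Σ Res(f, z_k)  over the poles with Im z_k > 0.

Zeros of the denominator: z^2 + 41 = 0 gives z = ±sqrt(41)*I.
Upper half-plane: z = sqrt(41)*I (simple).

Each pole is a simple zero of Q(z) = z^2 + 41, so Res(f, z₀) = P(z₀)/Q'(z₀) with P(z) = 7, Q'(z) = 2*z:
  Res(f, sqrt(41)*I) = (7)/(2*sqrt(41)*I) = -7*sqrt(41)*I/82

∫_{-∞}^{∞} f(x) dx = 2πi · (-7*sqrt(41)*I/82) = 7*sqrt(41)*pi/41

Final answer: 7*sqrt(41)*pi/41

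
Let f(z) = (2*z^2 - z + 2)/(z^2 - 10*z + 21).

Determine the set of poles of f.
{3, 7}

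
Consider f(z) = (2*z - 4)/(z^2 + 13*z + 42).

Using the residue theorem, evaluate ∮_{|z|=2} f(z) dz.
0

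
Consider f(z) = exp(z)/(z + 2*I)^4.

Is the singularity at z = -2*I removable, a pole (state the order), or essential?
Write f(z) = g(z)/(z + 2*I)^4 with g(z) = exp(z).
g is entire and g(-2*I) = exp(-2*I) ≠ 0, so no factor of (z + 2*I) cancels: the Laurent expansion of f about z = -2*I starts at the power -4, i.e. lim_{z→z₀} (z - z₀)^4 f(z) = exp(-2*I) is finite and nonzero.
So z = -2*I is a pole of order 4.

Final answer: pole of order 4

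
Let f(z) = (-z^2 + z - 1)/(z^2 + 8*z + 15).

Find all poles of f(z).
The singularities of f are the zeros of the denominator. Factoring,
  z^2 + 8*z + 15 = (z + 3)*(z + 5)
so the candidates are z = -3, z = -5.

Check the numerator P(z) = -z^2 + z - 1 at each one:
  P(-3) = -13 ≠ 0, so z = -3 is a (simple) pole.
  P(-5) = -31 ≠ 0, so z = -5 is a (simple) pole.

Poles of f: {-5, -3}

Final answer: {-5, -3}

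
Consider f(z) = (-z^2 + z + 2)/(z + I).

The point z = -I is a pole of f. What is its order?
Factor the denominator:
  z + I = (z + I)

The numerator P(z) = -z^2 + z + 2 has P(-I) = 3 - I ≠ 0, so no factor of (z + I) cancels.
Near z = -I we can therefore write f(z) = g(z)/(z + I) with g analytic at -I and g(-I) ≠ 0 (g is just the numerator).

Hence z = -I is a pole of order 1.

Final answer: 1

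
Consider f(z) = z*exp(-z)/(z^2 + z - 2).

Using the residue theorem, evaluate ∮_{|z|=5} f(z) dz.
2*I*pi*exp(-1)/3 + 4*I*pi*exp(2)/3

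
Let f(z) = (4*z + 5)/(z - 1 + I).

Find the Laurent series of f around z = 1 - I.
(9 - 4*I)/(z - 1 + I) + 4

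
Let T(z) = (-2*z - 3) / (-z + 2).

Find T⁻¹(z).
Set w = T(z) = (-2*z - 3) / (-z + 2) and solve for z:
  w*(-z + 2) = -2*z - 3
  2*w + z*(2 - w) + 3 = 0
  z*(2 - w) = -2*w - 3
  z = (2*w + 3)/(w - 2)
Renaming the variable, T⁻¹(z) = (2*z + 3)/(z - 2).
(Check: ad - bc = -7 ≠ 0, so T is invertible.)

Final answer: (2*z + 3)/(z - 2)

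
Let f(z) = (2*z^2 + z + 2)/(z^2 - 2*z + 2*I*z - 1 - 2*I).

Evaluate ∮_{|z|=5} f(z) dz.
By the residue theorem, ∮_C f(z) dz = 2πi · (sum of the residues of f at the poles inside |z| = 5).

The denominator factors as (z - 2 + I)*(z + I), so the singularities of f are simple poles at z = 2 - I, z = -I.
  |2 - I|² = 5 < 25 = 5², so this pole is inside the contour.
  |-I|² = 1 < 25 = 5², so this pole is inside the contour.

With P(z) = 2*z^2 + z + 2 and Q(z) = z^2 - 2*z + 2*I*z - 1 - 2*I, each pole is simple, so Res(f, z₀) = P(z₀)/Q'(z₀) with Q'(z) = 2*z - 2 + 2*I.
  Res(f, 2 - I) = P(2 - I)/Q'(2 - I) = (10 - 9*I)/(2) = 5 - 9*I/2
  Res(f, -I) = P(-I)/Q'(-I) = (-I)/(-2) = I/2

Sum of residues inside C: 5 - 4*I
∮_C f(z) dz = 2πi · (5 - 4*I) = pi*(8 + 10*I)

Final answer: pi*(8 + 10*I)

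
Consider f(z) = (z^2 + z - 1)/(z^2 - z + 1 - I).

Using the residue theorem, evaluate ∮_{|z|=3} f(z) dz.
4*I*pi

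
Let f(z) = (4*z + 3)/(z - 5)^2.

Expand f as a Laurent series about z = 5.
Put w = z - (5), i.e. z = w + 5. The denominator is w^2, so it suffices to rewrite the numerator in powers of w.

P(z) = 4*z + 3
P(w + 5) = 23 + 4*w

Dividing each term by w^2:
  f = 23/w^2 + 4/w

Substituting back w = z - 5:
  f(z) = 23/(z - 5)^2 + 4/(z - 5)

The series is finite because the numerator is a polynomial; the negative powers form the principal part, and the coefficient of 1/(z - 5) gives Res(f, 5) = 4.

Final answer: 23/(z - 5)^2 + 4/(z - 5)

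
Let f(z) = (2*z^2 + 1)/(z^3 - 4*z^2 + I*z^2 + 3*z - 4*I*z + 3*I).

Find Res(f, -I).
-1/10 + I/5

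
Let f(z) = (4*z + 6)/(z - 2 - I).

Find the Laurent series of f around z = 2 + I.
Put w = z - (2 + I), i.e. z = w + 2 + I. The denominator is w, so it suffices to rewrite the numerator in powers of w.

P(z) = 4*z + 6
P(w + 2 + I) = 14 + 4*I + 4*w

Dividing each term by w:
  f = (14 + 4*I)/w + 4

Substituting back w = z - 2 - I:
  f(z) = (14 + 4*I)/(z - 2 - I) + 4

The series is finite because the numerator is a polynomial; the negative powers form the principal part, and the coefficient of 1/(z - 2 - I) gives Res(f, 2 + I) = 14 + 4*I.

Final answer: (14 + 4*I)/(z - 2 - I) + 4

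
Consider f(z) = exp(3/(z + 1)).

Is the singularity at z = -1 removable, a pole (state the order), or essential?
essential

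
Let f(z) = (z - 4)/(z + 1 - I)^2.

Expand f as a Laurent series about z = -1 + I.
Put w = z - (-1 + I), i.e. z = w - 1 + I. The denominator is w^2, so it suffices to rewrite the numerator in powers of w.

P(z) = z - 4
P(w - 1 + I) = -5 + I + w

Dividing each term by w^2:
  f = (-5 + I)/w^2 + 1/w

Substituting back w = z + 1 - I:
  f(z) = (-5 + I)/(z + 1 - I)^2 + 1/(z + 1 - I)

The series is finite because the numerator is a polynomial; the negative powers form the principal part, and the coefficient of 1/(z + 1 - I) gives Res(f, -1 + I) = 1.

Final answer: (-5 + I)/(z + 1 - I)^2 + 1/(z + 1 - I)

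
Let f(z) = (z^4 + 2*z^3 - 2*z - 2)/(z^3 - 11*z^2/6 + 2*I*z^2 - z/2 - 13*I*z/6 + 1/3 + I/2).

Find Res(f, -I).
Write f(z) = P(z)/Q(z) with P(z) = z^4 + 2*z^3 - 2*z - 2 and Q(z) = z^3 - 11*z^2/6 + 2*I*z^2 - z/2 - 13*I*z/6 + 1/3 + I/2.
The denominator factors as Q(z) = (z - 3/2 + I)*(z - 1/3)*(z + I), so z = -I is a simple zero of Q and P is analytic there; z = -I is therefore a simple pole and
  Res(f, z₀) = P(z₀)/Q'(z₀).

Q'(z) = 3*z^2 - 11*z/3 + 4*I*z - 1/2 - 13*I/6, so Q'(-I) = 1/2 + 3*I/2.
P(-I) = -1 + 4*I.

Res(f, -I) = (-1 + 4*I)/(1/2 + 3*I/2) = 11/5 + 7*I/5

Final answer: 11/5 + 7*I/5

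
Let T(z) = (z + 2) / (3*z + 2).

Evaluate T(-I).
Substitute z = -I:
  numerator:   (-I) + 2 = 2 - I
  denominator: 3*(-I) + 2 = 2 - 3*I
T(-I) = (2 - I)/(2 - 3*I); multiplying numerator and denominator by the conjugate 2 + 3*I gives (7 + 4*I)/13 = 7/13 + 4*I/13

Final answer: 7/13 + 4*I/13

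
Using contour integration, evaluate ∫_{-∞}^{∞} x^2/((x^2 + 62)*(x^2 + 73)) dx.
Let f(z) = z^2/((z^2 + 62)*(z^2 + 73)). The denominator has no real zeros and deg Q - deg P = 2 ≥ 2, so the integral of f over the upper semicircle |z| = R tends to 0 as R → ∞. Closing the contour in the upper half-plane,
  ∫_{-∞}^{∞} f(x) dx = 2πi · Σ Res(f, z_k)  over the poles with Im z_k > 0.

Zeros of the denominator: z^2 + 62 = 0 gives z = ±sqrt(62)*I; z^2 + 73 = 0 gives z = ±sqrt(73)*I.
Upper half-plane: z = sqrt(62)*I, z = sqrt(73)*I (simple).

Each pole is a simple zero of Q(z) = z^4 + 135*z^2 + 4526, so Res(f, z₀) = P(z₀)/Q'(z₀) with P(z) = z^2, Q'(z) = 4*z^3 + 270*z:
  Res(f, sqrt(62)*I) = (-62)/(22*sqrt(62)*I) = sqrt(62)*I/22
  Res(f, sqrt(73)*I) = (-73)/(-22*sqrt(73)*I) = -sqrt(73)*I/22

Sum of residues: I*(-sqrt(73) + sqrt(62))/22
∫_{-∞}^{∞} f(x) dx = 2πi · (I*(-sqrt(73) + sqrt(62))/22) = pi*(-sqrt(62) + sqrt(73))/11

Final answer: pi*(-sqrt(62) + sqrt(73))/11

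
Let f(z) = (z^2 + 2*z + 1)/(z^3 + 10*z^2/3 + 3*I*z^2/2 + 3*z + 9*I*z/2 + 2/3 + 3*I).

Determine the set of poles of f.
{-2, -1/3 - 3*I/2}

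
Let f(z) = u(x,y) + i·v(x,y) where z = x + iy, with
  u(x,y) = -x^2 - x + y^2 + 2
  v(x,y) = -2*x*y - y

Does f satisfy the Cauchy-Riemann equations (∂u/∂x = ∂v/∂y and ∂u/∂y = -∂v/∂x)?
∂u/∂x = -2*x - 1
∂v/∂y = -2*x - 1
∂u/∂y = 2*y
∂v/∂x = -2*y
∂u/∂x = ∂v/∂y and ∂u/∂y = -∂v/∂x hold identically; f is analytic.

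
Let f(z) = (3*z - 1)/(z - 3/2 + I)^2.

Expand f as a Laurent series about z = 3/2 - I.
Put w = z - (3/2 - I), i.e. z = w + 3/2 - I. The denominator is w^2, so it suffices to rewrite the numerator in powers of w.

P(z) = 3*z - 1
P(w + 3/2 - I) = 7/2 - 3*I + 3*w

Dividing each term by w^2:
  f = (7/2 - 3*I)/w^2 + 3/w

Substituting back w = z - 3/2 + I:
  f(z) = (7/2 - 3*I)/(z - 3/2 + I)^2 + 3/(z - 3/2 + I)

The series is finite because the numerator is a polynomial; the negative powers form the principal part, and the coefficient of 1/(z - 3/2 + I) gives Res(f, 3/2 - I) = 3.

Final answer: (7/2 - 3*I)/(z - 3/2 + I)^2 + 3/(z - 3/2 + I)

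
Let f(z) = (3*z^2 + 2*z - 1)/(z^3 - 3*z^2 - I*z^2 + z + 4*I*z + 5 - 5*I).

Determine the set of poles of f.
{-1 + I, 2 - I, 2 + I}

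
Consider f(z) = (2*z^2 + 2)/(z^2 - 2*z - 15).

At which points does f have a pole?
The singularities of f are the zeros of the denominator. Factoring,
  z^2 - 2*z - 15 = (z + 3)*(z - 5)
so the candidates are z = -3, z = 5.

Check the numerator P(z) = 2*z^2 + 2 at each one:
  P(-3) = 20 ≠ 0, so z = -3 is a (simple) pole.
  P(5) = 52 ≠ 0, so z = 5 is a (simple) pole.

Poles of f: {-3, 5}

Final answer: {-3, 5}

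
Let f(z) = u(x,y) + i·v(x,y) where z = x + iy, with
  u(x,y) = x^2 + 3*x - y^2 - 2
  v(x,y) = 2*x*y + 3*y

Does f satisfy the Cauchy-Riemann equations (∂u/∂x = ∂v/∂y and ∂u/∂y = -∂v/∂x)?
∂u/∂x = 2*x + 3
∂v/∂y = 2*x + 3
∂u/∂y = -2*y
∂v/∂x = 2*y
∂u/∂x = ∂v/∂y and ∂u/∂y = -∂v/∂x hold identically; f is analytic.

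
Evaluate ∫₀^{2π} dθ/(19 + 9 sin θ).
sqrt(70)*pi/70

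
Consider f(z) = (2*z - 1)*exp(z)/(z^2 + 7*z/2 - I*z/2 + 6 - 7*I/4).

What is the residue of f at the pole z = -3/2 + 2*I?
Write f(z) = P(z)/Q(z) with P(z) = (2*z - 1)*exp(z) and Q(z) = z^2 + 7*z/2 - I*z/2 + 6 - 7*I/4.
The denominator factors as Q(z) = (z + 3/2 - 2*I)*(z + 2 + 3*I/2), so z = -3/2 + 2*I is a simple zero of Q and P is analytic there; z = -3/2 + 2*I is therefore a simple pole and
  Res(f, z₀) = P(z₀)/Q'(z₀).

Q'(z) = 2*z + 7/2 - I/2, so Q'(-3/2 + 2*I) = 1/2 + 7*I/2.
P(-3/2 + 2*I) = (-4 + 4*I)*exp(-3/2 + 2*I).

Res(f, -3/2 + 2*I) = ((-4 + 4*I)*exp(-3/2 + 2*I))/(1/2 + 7*I/2) = (24/25 + 32*I/25)*exp(-3/2 + 2*I)

Final answer: (24/25 + 32*I/25)*exp(-3/2 + 2*I)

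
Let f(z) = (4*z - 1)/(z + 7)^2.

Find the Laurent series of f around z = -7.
-29/(z + 7)^2 + 4/(z + 7)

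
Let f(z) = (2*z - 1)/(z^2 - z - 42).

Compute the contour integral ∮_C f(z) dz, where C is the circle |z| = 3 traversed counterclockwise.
By the residue theorem, ∮_C f(z) dz = 2πi · (sum of the residues of f at the poles inside |z| = 3).

The denominator factors as (z - 7)*(z + 6), so the singularities of f are simple poles at z = 7, z = -6.
  |7|² = 49 > 9 = 3², so this pole is outside the contour.
  |-6|² = 36 > 9 = 3², so this pole is outside the contour.

No pole lies inside the contour, so f is analytic on and inside C and the integral is 0 (Cauchy's theorem).

Final answer: 0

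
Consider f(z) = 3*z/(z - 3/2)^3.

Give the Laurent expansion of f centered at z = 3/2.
9/(2*(z - 3/2)^3) + 3/(z - 3/2)^2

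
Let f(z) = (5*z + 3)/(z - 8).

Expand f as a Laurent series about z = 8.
Put w = z - (8), i.e. z = w + 8. The denominator is w, so it suffices to rewrite the numerator in powers of w.

P(z) = 5*z + 3
P(w + 8) = 43 + 5*w

Dividing each term by w:
  f = 43/w + 5

Substituting back w = z - 8:
  f(z) = 43/(z - 8) + 5

The series is finite because the numerator is a polynomial; the negative powers form the principal part, and the coefficient of 1/(z - 8) gives Res(f, 8) = 43.

Final answer: 43/(z - 8) + 5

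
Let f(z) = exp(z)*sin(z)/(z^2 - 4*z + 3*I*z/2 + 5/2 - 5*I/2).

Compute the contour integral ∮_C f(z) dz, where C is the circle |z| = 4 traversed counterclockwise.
By the residue theorem, ∮_C f(z) dz = 2πi · (sum of the residues of f at the poles inside |z| = 4).

The denominator factors as (z - 1 + I/2)*(z - 3 + I), so the singularities of f are simple poles at z = 1 - I/2, z = 3 - I.
  |1 - I/2|² = 5/4 < 16 = 4², so this pole is inside the contour.
  |3 - I|² = 10 < 16 = 4², so this pole is inside the contour.

With P(z) = exp(z)*sin(z) and Q(z) = z^2 - 4*z + 3*I*z/2 + 5/2 - 5*I/2, each pole is simple, so Res(f, z₀) = P(z₀)/Q'(z₀) with Q'(z) = 2*z - 4 + 3*I/2.
  Res(f, 1 - I/2) = P(1 - I/2)/Q'(1 - I/2) = (exp(1 - I/2)*sin(1 - I/2))/(-2 + I/2) = (-8/17 - 2*I/17)*exp(1 - I/2)*sin(1 - I/2)
  Res(f, 3 - I) = P(3 - I)/Q'(3 - I) = (exp(3 - I)*sin(3 - I))/(2 - I/2) = (8/17 + 2*I/17)*exp(3 - I)*sin(3 - I)

Sum of residues inside C: (-8/17 - 2*I/17)*exp(1 - I/2)*sin(1 - I/2) + (8/17 + 2*I/17)*exp(3 - I)*sin(3 - I)
∮_C f(z) dz = 2πi · ((-8/17 - 2*I/17)*exp(1 - I/2)*sin(1 - I/2) + (8/17 + 2*I/17)*exp(3 - I)*sin(3 - I)) = pi*(4/17 - 16*I/17)*exp(1 - I/2)*sin(1 - I/2) + pi*(-4/17 + 16*I/17)*exp(3 - I)*sin(3 - I)

Final answer: pi*(4/17 - 16*I/17)*exp(1 - I/2)*sin(1 - I/2) + pi*(-4/17 + 16*I/17)*exp(3 - I)*sin(3 - I)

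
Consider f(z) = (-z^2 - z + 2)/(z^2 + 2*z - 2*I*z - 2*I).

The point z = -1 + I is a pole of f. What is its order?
Factor the denominator:
  z^2 + 2*z - 2*I*z - 2*I = (z + 1 - I)^2

The numerator P(z) = -z^2 - z + 2 has P(-1 + I) = 3 + I ≠ 0, so no factor of (z + 1 - I) cancels.
Near z = -1 + I we can therefore write f(z) = g(z)/(z + 1 - I)^2 with g analytic at -1 + I and g(-1 + I) ≠ 0 (g is just the numerator).

Hence z = -1 + I is a pole of order 2.

Final answer: 2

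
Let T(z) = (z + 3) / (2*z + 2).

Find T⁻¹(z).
(-2*z + 3)/(2*z - 1)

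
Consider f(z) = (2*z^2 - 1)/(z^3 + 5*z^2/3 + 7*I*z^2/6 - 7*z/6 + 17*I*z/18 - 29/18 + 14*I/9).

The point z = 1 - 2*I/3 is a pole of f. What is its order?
1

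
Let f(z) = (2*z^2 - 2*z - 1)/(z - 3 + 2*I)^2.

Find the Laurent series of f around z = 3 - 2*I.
Put w = z - (3 - 2*I), i.e. z = w + 3 - 2*I. The denominator is w^2, so it suffices to rewrite the numerator in powers of w.

P(z) = 2*z^2 - 2*z - 1
P(w + 3 - 2*I) = 3 - 20*I + (10 - 8*I)*w + 2*w^2

Dividing each term by w^2:
  f = (3 - 20*I)/w^2 + (10 - 8*I)/w + 2

Substituting back w = z - 3 + 2*I:
  f(z) = (3 - 20*I)/(z - 3 + 2*I)^2 + (10 - 8*I)/(z - 3 + 2*I) + 2

The series is finite because the numerator is a polynomial; the negative powers form the principal part, and the coefficient of 1/(z - 3 + 2*I) gives Res(f, 3 - 2*I) = 10 - 8*I.

Final answer: (3 - 20*I)/(z - 3 + 2*I)^2 + (10 - 8*I)/(z - 3 + 2*I) + 2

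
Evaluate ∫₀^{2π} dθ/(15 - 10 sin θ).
2*sqrt(5)*pi/25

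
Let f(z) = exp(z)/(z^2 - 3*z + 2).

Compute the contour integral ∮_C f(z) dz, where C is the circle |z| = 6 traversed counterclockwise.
-2*exp(1)*I*pi + 2*I*pi*exp(2)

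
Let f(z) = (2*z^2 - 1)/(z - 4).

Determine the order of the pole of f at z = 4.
Factor the denominator:
  z - 4 = (z - 4)

The numerator P(z) = 2*z^2 - 1 has P(4) = 31 ≠ 0, so no factor of (z - 4) cancels.
Near z = 4 we can therefore write f(z) = g(z)/(z - 4) with g analytic at 4 and g(4) ≠ 0 (g is just the numerator).

Hence z = 4 is a pole of order 1.

Final answer: 1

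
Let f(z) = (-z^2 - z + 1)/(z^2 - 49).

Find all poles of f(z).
The singularities of f are the zeros of the denominator. Factoring,
  z^2 - 49 = (z + 7)*(z - 7)
so the candidates are z = -7, z = 7.

Check the numerator P(z) = -z^2 - z + 1 at each one:
  P(-7) = -41 ≠ 0, so z = -7 is a (simple) pole.
  P(7) = -55 ≠ 0, so z = 7 is a (simple) pole.

Poles of f: {-7, 7}

Final answer: {-7, 7}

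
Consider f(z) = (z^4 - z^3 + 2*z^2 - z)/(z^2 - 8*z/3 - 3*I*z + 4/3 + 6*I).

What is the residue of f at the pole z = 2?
Write f(z) = P(z)/Q(z) with P(z) = z^4 - z^3 + 2*z^2 - z and Q(z) = z^2 - 8*z/3 - 3*I*z + 4/3 + 6*I.
The denominator factors as Q(z) = (z - 2/3 - 3*I)*(z - 2), so z = 2 is a simple zero of Q and P is analytic there; z = 2 is therefore a simple pole and
  Res(f, z₀) = P(z₀)/Q'(z₀).

Q'(z) = 2*z - 8/3 - 3*I, so Q'(2) = 4/3 - 3*I.
P(2) = 14.

Res(f, 2) = (14)/(4/3 - 3*I) = 168/97 + 378*I/97

Final answer: 168/97 + 378*I/97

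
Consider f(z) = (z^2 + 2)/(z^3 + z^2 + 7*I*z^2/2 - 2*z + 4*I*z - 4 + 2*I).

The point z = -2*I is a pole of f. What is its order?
Factor the denominator:
  z^3 + z^2 + 7*I*z^2/2 - 2*z + 4*I*z - 4 + 2*I = (z + 2*I)^2*(z + 1 - I/2)

The numerator P(z) = z^2 + 2 has P(-2*I) = -2 ≠ 0, so no factor of (z + 2*I) cancels.
Near z = -2*I we can therefore write f(z) = g(z)/(z + 2*I)^2 with g analytic at -2*I and g(-2*I) ≠ 0 (g is the numerator divided by the remaining denominator factors).

Hence z = -2*I is a pole of order 2.

Final answer: 2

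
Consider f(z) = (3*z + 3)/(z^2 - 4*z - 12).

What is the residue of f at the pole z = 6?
Write f(z) = P(z)/Q(z) with P(z) = 3*z + 3 and Q(z) = z^2 - 4*z - 12.
The denominator factors as Q(z) = (z + 2)*(z - 6), so z = 6 is a simple zero of Q and P is analytic there; z = 6 is therefore a simple pole and
  Res(f, z₀) = P(z₀)/Q'(z₀).

Q'(z) = 2*z - 4, so Q'(6) = 8.
P(6) = 21.

Res(f, 6) = (21)/(8) = 21/8

Final answer: 21/8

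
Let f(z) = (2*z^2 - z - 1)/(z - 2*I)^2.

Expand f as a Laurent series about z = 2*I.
Put w = z - (2*I), i.e. z = w + 2*I. The denominator is w^2, so it suffices to rewrite the numerator in powers of w.

P(z) = 2*z^2 - z - 1
P(w + 2*I) = -9 - 2*I + (-1 + 8*I)*w + 2*w^2

Dividing each term by w^2:
  f = (-9 - 2*I)/w^2 + (-1 + 8*I)/w + 2

Substituting back w = z - 2*I:
  f(z) = (-9 - 2*I)/(z - 2*I)^2 + (-1 + 8*I)/(z - 2*I) + 2

The series is finite because the numerator is a polynomial; the negative powers form the principal part, and the coefficient of 1/(z - 2*I) gives Res(f, 2*I) = -1 + 8*I.

Final answer: (-9 - 2*I)/(z - 2*I)^2 + (-1 + 8*I)/(z - 2*I) + 2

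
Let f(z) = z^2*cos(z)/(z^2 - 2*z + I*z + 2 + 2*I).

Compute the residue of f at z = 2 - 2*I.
(24/13 - 16*I/13)*cos(2 - 2*I)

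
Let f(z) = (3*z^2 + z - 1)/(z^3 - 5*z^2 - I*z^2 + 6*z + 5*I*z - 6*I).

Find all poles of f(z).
The singularities of f are the zeros of the denominator. Factoring,
  z^3 - 5*z^2 - I*z^2 + 6*z + 5*I*z - 6*I = (z - 3)*(z - I)*(z - 2)
so the candidates are z = 3, z = I, z = 2.

Check the numerator P(z) = 3*z^2 + z - 1 at each one:
  P(3) = 29 ≠ 0, so z = 3 is a (simple) pole.
  P(I) = -4 + I ≠ 0, so z = I is a (simple) pole.
  P(2) = 13 ≠ 0, so z = 2 is a (simple) pole.

Poles of f: {I, 2, 3}

Final answer: {I, 2, 3}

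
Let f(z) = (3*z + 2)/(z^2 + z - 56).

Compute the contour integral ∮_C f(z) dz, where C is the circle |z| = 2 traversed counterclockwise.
By the residue theorem, ∮_C f(z) dz = 2πi · (sum of the residues of f at the poles inside |z| = 2).

The denominator factors as (z + 8)*(z - 7), so the singularities of f are simple poles at z = -8, z = 7.
  |-8|² = 64 > 4 = 2², so this pole is outside the contour.
  |7|² = 49 > 4 = 2², so this pole is outside the contour.

No pole lies inside the contour, so f is analytic on and inside C and the integral is 0 (Cauchy's theorem).

Final answer: 0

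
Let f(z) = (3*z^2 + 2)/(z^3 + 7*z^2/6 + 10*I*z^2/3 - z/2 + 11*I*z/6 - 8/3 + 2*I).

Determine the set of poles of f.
The singularities of f are the zeros of the denominator. Factoring,
  z^3 + 7*z^2/6 + 10*I*z^2/3 - z/2 + 11*I*z/6 - 8/3 + 2*I = (z + 2/3 - 2*I/3)*(z - 1/2 + I)*(z + 1 + 3*I)
so the candidates are z = -2/3 + 2*I/3, z = 1/2 - I, z = -1 - 3*I.

Check the numerator P(z) = 3*z^2 + 2 at each one:
  P(-2/3 + 2*I/3) = 2 - 8*I/3 ≠ 0, so z = -2/3 + 2*I/3 is a (simple) pole.
  P(1/2 - I) = -1/4 - 3*I ≠ 0, so z = 1/2 - I is a (simple) pole.
  P(-1 - 3*I) = -22 + 18*I ≠ 0, so z = -1 - 3*I is a (simple) pole.

Poles of f: {-1 - 3*I, -2/3 + 2*I/3, 1/2 - I}

Final answer: {-1 - 3*I, -2/3 + 2*I/3, 1/2 - I}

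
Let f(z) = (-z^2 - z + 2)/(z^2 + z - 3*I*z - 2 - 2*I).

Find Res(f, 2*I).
Write f(z) = P(z)/Q(z) with P(z) = -z^2 - z + 2 and Q(z) = z^2 + z - 3*I*z - 2 - 2*I.
The denominator factors as Q(z) = (z + 1 - I)*(z - 2*I), so z = 2*I is a simple zero of Q and P is analytic there; z = 2*I is therefore a simple pole and
  Res(f, z₀) = P(z₀)/Q'(z₀).

Q'(z) = 2*z + 1 - 3*I, so Q'(2*I) = 1 + I.
P(2*I) = 6 - 2*I.

Res(f, 2*I) = (6 - 2*I)/(1 + I) = 2 - 4*I

Final answer: 2 - 4*I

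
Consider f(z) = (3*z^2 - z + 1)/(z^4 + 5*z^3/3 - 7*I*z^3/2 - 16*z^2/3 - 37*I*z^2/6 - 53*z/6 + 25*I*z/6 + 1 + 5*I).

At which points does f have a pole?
The singularities of f are the zeros of the denominator. Factoring,
  z^4 + 5*z^3/3 - 7*I*z^3/2 - 16*z^2/3 - 37*I*z^2/6 - 53*z/6 + 25*I*z/6 + 1 + 5*I = (z + 2/3 - I)*(z - 1 - I)*(z - 3*I/2)*(z + 2)
so the candidates are z = -2/3 + I, z = 1 + I, z = 3*I/2, z = -2.

Check the numerator P(z) = 3*z^2 - z + 1 at each one:
  P(-2/3 + I) = -5*I ≠ 0, so z = -2/3 + I is a (simple) pole.
  P(1 + I) = 5*I ≠ 0, so z = 1 + I is a (simple) pole.
  P(3*I/2) = -23/4 - 3*I/2 ≠ 0, so z = 3*I/2 is a (simple) pole.
  P(-2) = 15 ≠ 0, so z = -2 is a (simple) pole.

Poles of f: {-2, -2/3 + I, 3*I/2, 1 + I}

Final answer: {-2, -2/3 + I, 3*I/2, 1 + I}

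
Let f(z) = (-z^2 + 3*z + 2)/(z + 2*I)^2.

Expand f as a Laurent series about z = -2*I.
Put w = z - (-2*I), i.e. z = w - 2*I. The denominator is w^2, so it suffices to rewrite the numerator in powers of w.

P(z) = -z^2 + 3*z + 2
P(w - 2*I) = 6 - 6*I + (3 + 4*I)*w - w^2

Dividing each term by w^2:
  f = (6 - 6*I)/w^2 + (3 + 4*I)/w - 1

Substituting back w = z + 2*I:
  f(z) = (6 - 6*I)/(z + 2*I)^2 + (3 + 4*I)/(z + 2*I) - 1

The series is finite because the numerator is a polynomial; the negative powers form the principal part, and the coefficient of 1/(z + 2*I) gives Res(f, -2*I) = 3 + 4*I.

Final answer: (6 - 6*I)/(z + 2*I)^2 + (3 + 4*I)/(z + 2*I) - 1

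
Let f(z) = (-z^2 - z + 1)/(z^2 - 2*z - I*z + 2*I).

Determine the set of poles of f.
The singularities of f are the zeros of the denominator. Factoring,
  z^2 - 2*z - I*z + 2*I = (z - 2)*(z - I)
so the candidates are z = 2, z = I.

Check the numerator P(z) = -z^2 - z + 1 at each one:
  P(2) = -5 ≠ 0, so z = 2 is a (simple) pole.
  P(I) = 2 - I ≠ 0, so z = I is a (simple) pole.

Poles of f: {I, 2}

Final answer: {I, 2}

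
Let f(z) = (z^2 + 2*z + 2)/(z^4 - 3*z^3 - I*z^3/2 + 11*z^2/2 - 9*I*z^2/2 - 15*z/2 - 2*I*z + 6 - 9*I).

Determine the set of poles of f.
The singularities of f are the zeros of the denominator. Factoring,
  z^4 - 3*z^3 - I*z^3/2 + 11*z^2/2 - 9*I*z^2/2 - 15*z/2 - 2*I*z + 6 - 9*I = (z - 3*I/2)*(z - 3 - 2*I)*(z + I)*(z + 2*I)
so the candidates are z = 3*I/2, z = 3 + 2*I, z = -I, z = -2*I.

Check the numerator P(z) = z^2 + 2*z + 2 at each one:
  P(3*I/2) = -1/4 + 3*I ≠ 0, so z = 3*I/2 is a (simple) pole.
  P(3 + 2*I) = 13 + 16*I ≠ 0, so z = 3 + 2*I is a (simple) pole.
  P(-I) = 1 - 2*I ≠ 0, so z = -I is a (simple) pole.
  P(-2*I) = -2 - 4*I ≠ 0, so z = -2*I is a (simple) pole.

Poles of f: {-2*I, -I, 3*I/2, 3 + 2*I}

Final answer: {-2*I, -I, 3*I/2, 3 + 2*I}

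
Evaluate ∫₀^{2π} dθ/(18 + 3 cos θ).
Let J = ∫₀^{2π} dθ/(18 + 3 cos θ).
Put z = e^{iθ}: then cos θ = (z + 1/z)/2, dθ = dz/(iz), and z runs once counterclockwise around |z| = 1:
  J = ∮_{|z|=1} 1/(18 + 3*(z + 1/z)/2) · dz/(iz) = (2/i) ∮_{|z|=1} dz/(3*z^2 + 36*z + 3).
The roots of 3*z^2 + 36*z + 3 are z = (-18 ± sqrt(18^2 - 3^2))/3, with sqrt(315) = 3*sqrt(35); their product is 1, so only z₊ = -6 + sqrt(35) lies inside the unit circle (z₋ = -6 - sqrt(35) lies outside).
z₊ is a simple zero of q(z) = 3*z^2 + 36*z + 3, so Res(1/q, z₊) = 1/q'(z₊) with q'(z) = 6*z + 36; and q'(z₊) = 3*(z₊ - z₋) = 6*sqrt(35).
Therefore J = (2/i) · 2πi · 1/(6*sqrt(35)) = 2*pi/(3*sqrt(35)) = 2*sqrt(35)*pi/105

Final answer: 2*sqrt(35)*pi/105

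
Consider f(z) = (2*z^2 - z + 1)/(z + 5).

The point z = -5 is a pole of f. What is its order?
Factor the denominator:
  z + 5 = (z + 5)

The numerator P(z) = 2*z^2 - z + 1 has P(-5) = 56 ≠ 0, so no factor of (z + 5) cancels.
Near z = -5 we can therefore write f(z) = g(z)/(z + 5) with g analytic at -5 and g(-5) ≠ 0 (g is just the numerator).

Hence z = -5 is a pole of order 1.

Final answer: 1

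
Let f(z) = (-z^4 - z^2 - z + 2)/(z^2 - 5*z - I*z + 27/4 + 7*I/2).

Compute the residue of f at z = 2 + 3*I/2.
-1411/80 - 271*I/40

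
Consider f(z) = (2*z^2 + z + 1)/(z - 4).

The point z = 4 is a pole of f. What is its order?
Factor the denominator:
  z - 4 = (z - 4)

The numerator P(z) = 2*z^2 + z + 1 has P(4) = 37 ≠ 0, so no factor of (z - 4) cancels.
Near z = 4 we can therefore write f(z) = g(z)/(z - 4) with g analytic at 4 and g(4) ≠ 0 (g is just the numerator).

Hence z = 4 is a pole of order 1.

Final answer: 1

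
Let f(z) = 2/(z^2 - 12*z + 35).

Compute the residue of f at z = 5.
-1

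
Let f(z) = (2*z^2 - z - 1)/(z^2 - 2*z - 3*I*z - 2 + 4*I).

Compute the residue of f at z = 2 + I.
-1/5 + 17*I/5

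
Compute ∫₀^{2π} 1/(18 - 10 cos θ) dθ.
sqrt(14)*pi/28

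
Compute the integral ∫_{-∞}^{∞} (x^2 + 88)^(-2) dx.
Let f(z) = (z^2 + 88)^(-2). The denominator has no real zeros and deg Q - deg P = 4 ≥ 2, so the integral of f over the upper semicircle |z| = R tends to 0 as R → ∞. Closing the contour in the upper half-plane,
  ∫_{-∞}^{∞} f(x) dx = 2πi · Σ Res(f, z_k)  over the poles with Im z_k > 0.

Zeros of the denominator: z^2 + 88 = 0 gives z = ±2*sqrt(22)*I.
Upper half-plane: z = 2*sqrt(22)*I (a pole of order 2).

Write f(z) = g(z)/(z - 2*sqrt(22)*I)^2 with g(z) = (z + 2*sqrt(22)*I)^(-2). For a double pole, Res(f, z₀) = g'(z₀):
  g'(z) = -2/(z + 2*sqrt(22)*I)^3
  Res(f, 2*sqrt(22)*I) = g'(2*sqrt(22)*I) = -sqrt(22)*I/15488

∫_{-∞}^{∞} f(x) dx = 2πi · (-sqrt(22)*I/15488) = sqrt(22)*pi/7744

Final answer: sqrt(22)*pi/7744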